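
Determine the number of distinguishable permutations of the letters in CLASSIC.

1260

CLASSIC has 7 letters with C appearing twice and S appearing twice.
Dividing 7! = 5040 by 2!·2! = 4 for the repeated letters gives 1260.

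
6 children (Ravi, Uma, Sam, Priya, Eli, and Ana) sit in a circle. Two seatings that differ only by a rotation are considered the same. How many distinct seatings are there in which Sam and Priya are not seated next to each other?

All circular seatings of 6 people number (5)! = 120.
Those with Sam next to Priya: fuse the pair into one unit and seat 5 units around a circle — 2·(4)! = 48.
Subtracting, 120 − 48 = 72.

72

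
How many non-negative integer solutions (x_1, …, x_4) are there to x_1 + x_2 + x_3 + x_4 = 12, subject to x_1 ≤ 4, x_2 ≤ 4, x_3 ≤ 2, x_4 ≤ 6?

Ignoring the caps, the number of non-negative solutions to x_1+…+x_4 = 12 is C(15,3) = 455.
Subtract solutions that violate a single cap (substitute x_i' = x_i − (cap_i+1)): x_1 ≥ 5 gives C(10,3) = 120; x_2 ≥ 5 gives C(10,3) = 120; x_3 ≥ 3 gives C(12,3) = 220; x_4 ≥ 7 gives C(8,3) = 56. Together 516.
Add back pairs where two caps are both exceeded: 10 + 35 + 1 + 35 + 1 + 10 = 92.
By inclusion–exclusion the count is 455 − 516 + 92 = 31.

31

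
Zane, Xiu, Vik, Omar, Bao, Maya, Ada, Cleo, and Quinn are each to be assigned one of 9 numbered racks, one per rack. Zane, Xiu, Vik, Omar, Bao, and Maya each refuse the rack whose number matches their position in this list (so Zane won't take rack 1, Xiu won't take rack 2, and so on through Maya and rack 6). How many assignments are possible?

Let Aᵢ (for 1 ≤ i ≤ 6) be the placements that put person i in their forbidden rack. Any j of these fix j positions, leaving (9−j)! ways to fill the rest, and there are C(6,j) ways to pick which j.
By inclusion–exclusion, the number of valid placements is Σ_{j=0}^{6} (−1)^j C(6,j)·(9−j)!.
Computing: 362880 − 241920 + 75600 − 14400 + 1800 − 144 + 6 = 183822.

183822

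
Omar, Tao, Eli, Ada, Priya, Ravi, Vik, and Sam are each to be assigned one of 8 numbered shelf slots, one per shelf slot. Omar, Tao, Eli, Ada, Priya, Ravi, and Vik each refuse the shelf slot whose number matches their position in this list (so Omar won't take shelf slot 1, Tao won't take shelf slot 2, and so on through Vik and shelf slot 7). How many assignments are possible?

Let Aᵢ (for 1 ≤ i ≤ 7) be the placements that put person i in their forbidden shelf slot. Any j of these fix j positions, leaving (8−j)! ways to fill the rest, and there are C(7,j) ways to pick which j.
By inclusion–exclusion, the number of valid placements is Σ_{j=0}^{7} (−1)^j C(7,j)·(8−j)!.
Computing: 40320 − 35280 + 15120 − 4200 + 840 − 126 + 14 − 1 = 16687.

16687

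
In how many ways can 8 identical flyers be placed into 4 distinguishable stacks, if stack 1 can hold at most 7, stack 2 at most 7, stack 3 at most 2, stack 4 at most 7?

106

By stars and bars, unrestricted non-negative solutions to x_1+…+x_4 = 8 number C(8+3,3) = 165.
Subtract solutions that violate a single cap (substitute x_i' = x_i − (cap_i+1)): x_1 ≥ 8 gives C(3,3) = 1; x_2 ≥ 8 gives C(3,3) = 1; x_3 ≥ 3 gives C(8,3) = 56; x_4 ≥ 8 gives C(3,3) = 1. Together 59.
No two caps can be exceeded simultaneously, so the pair terms are all 0.
By inclusion–exclusion the count is 165 − 59 + 0 = 106.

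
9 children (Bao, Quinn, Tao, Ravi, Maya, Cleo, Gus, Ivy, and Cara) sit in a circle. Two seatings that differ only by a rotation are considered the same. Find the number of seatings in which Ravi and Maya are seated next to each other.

Treat {Ravi, Maya} as one unit (2 internal orders) and seat the resulting 8 units around the table: (7)! circular arrangements.
So 2 × (7)! = 2 × 5040 = 10080.

10080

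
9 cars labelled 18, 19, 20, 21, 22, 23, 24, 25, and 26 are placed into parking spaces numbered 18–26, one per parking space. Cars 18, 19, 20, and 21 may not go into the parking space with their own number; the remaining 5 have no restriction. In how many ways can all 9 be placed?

Let Aᵢ (for 18 ≤ i ≤ 21) be the placements that put car i in its forbidden parking space. Any j of these fix j positions, leaving (9−j)! ways to fill the rest, and there are C(4,j) ways to pick which j.
By inclusion–exclusion, the number of valid placements is Σ_{j=0}^{4} (−1)^j C(4,j)·(9−j)!.
Computing: 362880 − 161280 + 30240 − 2880 + 120 = 229080.

229080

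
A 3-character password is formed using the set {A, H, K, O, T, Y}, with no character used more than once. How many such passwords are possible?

120

Choose and order 3 of the 6 symbols: the first character has 6 options, the next 5, then 4.
6 × 5 × 4 = 120.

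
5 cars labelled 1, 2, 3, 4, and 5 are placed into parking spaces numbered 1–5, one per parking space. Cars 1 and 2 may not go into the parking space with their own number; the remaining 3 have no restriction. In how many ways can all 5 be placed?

78

Let Aᵢ (for i ∈ {1, 2}) be the placements that put car i in its forbidden parking space. Any j of these fix j positions, leaving (5−j)! ways to fill the rest, and there are C(2,j) ways to pick which j.
By inclusion–exclusion, the number of valid placements is Σ_{j=0}^{2} (−1)^j C(2,j)·(5−j)!.
Computing: 120 − 48 + 6 = 78.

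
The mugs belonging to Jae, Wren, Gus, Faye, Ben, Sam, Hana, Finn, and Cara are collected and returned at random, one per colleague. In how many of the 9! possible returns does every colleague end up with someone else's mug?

Let Aᵢ be the assignments in which colleague i gets their own mug. We want the size of the complement of A₁∪…∪A_9.
By inclusion–exclusion this is Σ_{j=0}^{9} (−1)^j C(9,j)·(9−j)!.
Computing: 362880 − 362880 + 181440 − 60480 + 15120 − 3024 + 504 − 72 + 9 − 1 = 133496.

133496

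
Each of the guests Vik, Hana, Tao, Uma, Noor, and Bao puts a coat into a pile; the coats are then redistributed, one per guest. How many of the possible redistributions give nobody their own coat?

265

Let Aᵢ be the assignments in which guest i gets their own coat. We want the size of the complement of A₁∪…∪A_6.
By inclusion–exclusion this is Σ_{j=0}^{6} (−1)^j C(6,j)·(6−j)!.
Computing: 720 − 720 + 360 − 120 + 30 − 6 + 1 = 265.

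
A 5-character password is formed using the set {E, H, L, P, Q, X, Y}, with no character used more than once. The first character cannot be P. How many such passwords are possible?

2160

The first character has 7−1 = 6 choices (anything except P).
The remaining 4 characters are filled from the other 6 symbols without repetition: 6 × 5 × 4 × 3 = 360.
Total: 6 × 360 = 2160.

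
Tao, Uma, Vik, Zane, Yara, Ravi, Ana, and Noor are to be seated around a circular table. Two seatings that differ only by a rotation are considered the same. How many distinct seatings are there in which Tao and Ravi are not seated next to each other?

3600

All circular seatings of 8 people number (7)! = 5040.
Seatings with Tao beside Ravi: treat them as a block with 2 internal orders, giving 2 × (6)! = 1440.
Subtracting, 5040 − 1440 = 3600.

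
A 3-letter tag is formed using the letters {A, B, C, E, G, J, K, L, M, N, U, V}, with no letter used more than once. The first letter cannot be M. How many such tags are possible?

1210

The first letter has 12−1 = 11 choices (anything except M).
The remaining 2 letters are filled from the other 11 symbols without repetition: 11 × 10 = 110.
Total: 11 × 110 = 1210.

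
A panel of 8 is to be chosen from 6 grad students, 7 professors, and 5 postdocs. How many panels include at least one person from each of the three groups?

41811

Unrestricted: C(18,8) = 43758 ways to pick any 8 of the 18.
Subtract selections that omit an entire group: no grad students → C(12,8) = 495; no professors → C(11,8) = 165; no postdocs → C(13,8) = 1287.
Add back selections omitting two groups (i.e. drawn from a single group): C(6,8) + C(7,8) + C(5,8) = 0.
By inclusion–exclusion: 43758 − 1947 + 0 = 41811.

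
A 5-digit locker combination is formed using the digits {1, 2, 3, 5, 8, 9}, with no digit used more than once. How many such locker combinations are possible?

720

This is a permutation of 5 out of 6: P(6,5) = 6!/1!.
That product is 6 × 5 × 4 × 3 × 2 = 720.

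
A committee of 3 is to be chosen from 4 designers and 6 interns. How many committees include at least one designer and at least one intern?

96

Total 3-person selections from all 10: C(10,3) = 120.
Selections missing a whole group: no designers → C(6,3) = 20; no interns → C(4,3) = 4.
Both groups omitted at once is impossible, so 120 − 24 = 96.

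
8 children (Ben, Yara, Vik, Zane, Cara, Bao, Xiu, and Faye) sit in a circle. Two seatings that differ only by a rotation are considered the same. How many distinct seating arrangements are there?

Around a circle, 8 distinct people have 8!/8 = (7)! = 5040 rotationally distinct seatings.

5040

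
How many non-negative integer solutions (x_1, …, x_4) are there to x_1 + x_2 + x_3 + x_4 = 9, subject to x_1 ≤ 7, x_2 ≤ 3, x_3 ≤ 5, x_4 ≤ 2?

67

Ignoring the caps, the number of non-negative solutions to x_1+…+x_4 = 9 is C(12,3) = 220.
Subtract solutions that violate a single cap (substitute x_i' = x_i − (cap_i+1)): x_1 ≥ 8 gives C(4,3) = 4; x_2 ≥ 4 gives C(8,3) = 56; x_3 ≥ 6 gives C(6,3) = 20; x_4 ≥ 3 gives C(9,3) = 84. Together 164.
Add back pairs where two caps are both exceeded: 0 + 0 + 0 + 0 + 10 + 1 = 11.
By inclusion–exclusion the count is 220 − 164 + 11 = 67.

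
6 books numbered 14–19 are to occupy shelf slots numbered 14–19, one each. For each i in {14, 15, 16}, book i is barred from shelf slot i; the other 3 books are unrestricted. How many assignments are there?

426

Let Aᵢ (for i ∈ {14, 15, 16}) be the placements that put book i in its forbidden shelf slot. Any j of these fix j positions, leaving (6−j)! ways to fill the rest, and there are C(3,j) ways to pick which j.
By inclusion–exclusion, the number of valid placements is Σ_{j=0}^{3} (−1)^j C(3,j)·(6−j)!.
Computing: 720 − 360 + 72 − 6 = 426.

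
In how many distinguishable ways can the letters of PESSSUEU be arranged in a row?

1680

The 8 letters of PESSSUEU have repeats: E appearing twice, S appearing 3 times, and U appearing twice.
Dividing 8! = 40320 by 3!·2!·2! = 24 for the repeated letters gives 1680.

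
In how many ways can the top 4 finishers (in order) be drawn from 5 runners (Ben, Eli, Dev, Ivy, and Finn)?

There are 5 choices for 1st place, 4 for 2nd, and so on down to 2 for position 4.
That gives 5 × 4 × 3 × 2 = 120.

120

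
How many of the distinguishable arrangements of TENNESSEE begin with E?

Fix E in the first position and arrange the remaining 8 letters.
Those 8 letters have E appearing 3 times, N appearing twice, and S appearing twice, giving (8)!/(3!·2!·2!) = 1680.

1680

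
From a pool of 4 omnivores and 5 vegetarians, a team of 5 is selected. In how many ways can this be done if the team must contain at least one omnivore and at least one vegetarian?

125

Total 5-person selections from all 9: C(9,5) = 126.
Selections missing a whole group: no omnivores → C(5,5) = 1; no vegetarians → C(4,5) = 0.
Both groups omitted at once is impossible, so 126 − 1 = 125.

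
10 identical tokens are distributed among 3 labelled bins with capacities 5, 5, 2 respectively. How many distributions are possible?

Ignoring the caps, the number of non-negative solutions to x_1+…+x_3 = 10 is C(12,2) = 66.
Subtract solutions that violate a single cap (substitute x_i' = x_i − (cap_i+1)): x_1 ≥ 6 gives C(6,2) = 15; x_2 ≥ 6 gives C(6,2) = 15; x_3 ≥ 3 gives C(9,2) = 36. Together 66.
Add back pairs where two caps are both exceeded: 0 + 3 + 3 = 6.
By inclusion–exclusion the count is 66 − 66 + 6 = 6.

6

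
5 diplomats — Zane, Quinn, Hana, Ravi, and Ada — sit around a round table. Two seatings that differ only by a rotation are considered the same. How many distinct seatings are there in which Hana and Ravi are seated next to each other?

Glue Hana and Ravi into a block (2 internal orders). Seating 4 units around a circle gives (3)! arrangements.
So 2 × (3)! = 2 × 6 = 12.

12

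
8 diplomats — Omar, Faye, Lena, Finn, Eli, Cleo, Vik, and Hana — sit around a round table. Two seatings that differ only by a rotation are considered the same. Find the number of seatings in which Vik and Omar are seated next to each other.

Glue Vik and Omar into a block (2 internal orders). Seating 7 units around a circle gives (6)! arrangements.
So 2 × (6)! = 2 × 720 = 1440.

1440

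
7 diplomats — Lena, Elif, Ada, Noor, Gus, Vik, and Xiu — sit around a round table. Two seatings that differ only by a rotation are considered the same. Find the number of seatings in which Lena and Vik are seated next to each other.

240

Treat {Lena, Vik} as one unit (2 internal orders) and seat the resulting 6 units around the table: (5)! circular arrangements.
So 2 × (5)! = 2 × 120 = 240.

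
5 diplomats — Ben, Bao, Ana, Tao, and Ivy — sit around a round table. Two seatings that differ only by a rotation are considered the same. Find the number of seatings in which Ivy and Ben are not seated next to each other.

All circular seatings of 5 people number (4)! = 24.
Those with Ivy next to Ben: fuse the pair into one unit and seat 4 units around a circle — 2·(3)! = 12.
Subtracting, 24 − 12 = 12.

12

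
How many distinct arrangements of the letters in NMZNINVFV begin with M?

Fix M in the first position and arrange the remaining 8 letters.
Those 8 letters have N appearing 3 times and V appearing twice, giving (8)!/(3!·2!) = 3360.

3360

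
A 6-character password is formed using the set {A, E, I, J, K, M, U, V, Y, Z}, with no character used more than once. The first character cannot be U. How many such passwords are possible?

136080

The first character has 10−1 = 9 choices (anything except U).
The remaining 5 characters are filled from the other 9 symbols without repetition: 9 × 8 × 7 × 6 × 5 = 15120.
Total: 9 × 15120 = 136080.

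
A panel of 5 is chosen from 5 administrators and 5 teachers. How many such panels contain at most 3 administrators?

226

Split by how many administrators are chosen (0 through 3).
Sum: C(5,0)·C(5,5) + C(5,1)·C(5,4) + C(5,2)·C(5,3) + C(5,3)·C(5,2) = 1 + 25 + 100 + 100 = 226.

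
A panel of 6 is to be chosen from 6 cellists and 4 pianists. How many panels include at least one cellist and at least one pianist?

209

Total 6-person selections from all 10: C(10,6) = 210.
Selections missing a whole group: no cellists → C(4,6) = 0; no pianists → C(6,6) = 1.
Both groups omitted at once is impossible, so 210 − 1 = 209.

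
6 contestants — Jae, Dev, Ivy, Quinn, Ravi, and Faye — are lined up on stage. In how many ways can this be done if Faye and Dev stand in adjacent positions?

Place the 4 others and the Faye-Dev pair as 5 objects in a line; the pair has 2 internal arrangements.
So the count is 2·(5)! = 240.

240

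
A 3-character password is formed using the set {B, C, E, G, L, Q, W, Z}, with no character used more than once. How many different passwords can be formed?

336

With no repetition, fill the 3 characters in order: 8 choices, then 7, down to 6.
8 × 7 × 6 = 336.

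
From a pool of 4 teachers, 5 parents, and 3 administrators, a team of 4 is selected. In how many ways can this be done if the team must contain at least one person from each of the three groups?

Total 4-person selections from all 12: C(12,4) = 495.
Selections missing a whole group: no teachers → C(8,4) = 70; no parents → C(7,4) = 35; no administrators → C(9,4) = 126.
Add back selections omitting two groups (i.e. drawn from a single group): C(4,4) + C(5,4) + C(3,4) = 6.
By inclusion–exclusion: 495 − 231 + 6 = 270.

270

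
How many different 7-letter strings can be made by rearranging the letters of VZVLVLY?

420

VZVLVLY has 7 letters with L appearing twice and V appearing 3 times.
The number of distinct arrangements is 7!/(3!·2!) = 5040/12 = 420.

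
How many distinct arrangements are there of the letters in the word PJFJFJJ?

Letter multiplicities in PJFJFJJ: F×2, J×4, P×1.
So there are 7! / (4!·2!) = 105 distinguishable arrangements.

105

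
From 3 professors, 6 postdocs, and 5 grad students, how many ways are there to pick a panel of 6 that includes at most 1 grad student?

714

Split by how many grad students are chosen (0 through 1).
Sum: C(5,0)·C(9,6) + C(5,1)·C(9,5) = 84 + 630 = 714.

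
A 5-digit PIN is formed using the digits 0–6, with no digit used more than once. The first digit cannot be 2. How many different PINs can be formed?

The first digit has 7−1 = 6 choices (anything except 2).
The remaining 4 digits are filled from the other 6 symbols without repetition: 6 × 5 × 4 × 3 = 360.
Total: 6 × 360 = 2160.

2160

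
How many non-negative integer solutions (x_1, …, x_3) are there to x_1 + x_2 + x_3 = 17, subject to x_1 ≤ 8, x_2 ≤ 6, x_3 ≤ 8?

21

Without the upper bounds there are C(19,2) = 171 ways to split 17 among 3 variables.
Subtract solutions that violate a single cap (substitute x_i' = x_i − (cap_i+1)): x_1 ≥ 9 gives C(10,2) = 45; x_2 ≥ 7 gives C(12,2) = 66; x_3 ≥ 9 gives C(10,2) = 45. Together 156.
Add back pairs where two caps are both exceeded: 3 + 0 + 3 = 6.
By inclusion–exclusion the count is 171 − 156 + 6 = 21.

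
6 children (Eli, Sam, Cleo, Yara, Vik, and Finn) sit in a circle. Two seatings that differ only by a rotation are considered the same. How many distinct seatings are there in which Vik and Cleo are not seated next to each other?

72

Without the restriction there are (5)! = 120 seatings.
Those with Vik next to Cleo: fuse the pair into one unit and seat 5 units around a circle — 2·(4)! = 48.
Subtracting, 120 − 48 = 72.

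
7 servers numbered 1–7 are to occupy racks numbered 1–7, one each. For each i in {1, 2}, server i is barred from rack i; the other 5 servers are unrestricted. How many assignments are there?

Let Aᵢ (for i ∈ {1, 2}) be the placements that put server i in its forbidden rack. Any j of these fix j positions, leaving (7−j)! ways to fill the rest, and there are C(2,j) ways to pick which j.
By inclusion–exclusion, the number of valid placements is Σ_{j=0}^{2} (−1)^j C(2,j)·(7−j)!.
Computing: 5040 − 1440 + 120 = 3720.

3720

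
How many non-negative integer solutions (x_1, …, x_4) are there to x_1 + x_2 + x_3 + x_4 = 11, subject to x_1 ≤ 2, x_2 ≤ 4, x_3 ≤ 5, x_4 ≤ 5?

Ignoring the caps, the number of non-negative solutions to x_1+…+x_4 = 11 is C(14,3) = 364.
Subtract solutions that violate a single cap (substitute x_i' = x_i − (cap_i+1)): x_1 ≥ 3 gives C(11,3) = 165; x_2 ≥ 5 gives C(9,3) = 84; x_3 ≥ 6 gives C(8,3) = 56; x_4 ≥ 6 gives C(8,3) = 56. Together 361.
Add back pairs where two caps are both exceeded: 20 + 10 + 10 + 1 + 1 + 0 = 42.
By inclusion–exclusion the count is 364 − 361 + 42 = 45.

45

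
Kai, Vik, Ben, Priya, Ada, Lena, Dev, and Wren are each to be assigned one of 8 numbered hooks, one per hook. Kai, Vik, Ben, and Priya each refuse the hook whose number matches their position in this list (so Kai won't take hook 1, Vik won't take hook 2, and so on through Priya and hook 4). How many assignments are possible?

Let Aᵢ (for 1 ≤ i ≤ 4) be the placements that put person i in their forbidden hook. Any j of these fix j positions, leaving (8−j)! ways to fill the rest, and there are C(4,j) ways to pick which j.
By inclusion–exclusion, the number of valid placements is Σ_{j=0}^{4} (−1)^j C(4,j)·(8−j)!.
Computing: 40320 − 20160 + 4320 − 480 + 24 = 24024.

24024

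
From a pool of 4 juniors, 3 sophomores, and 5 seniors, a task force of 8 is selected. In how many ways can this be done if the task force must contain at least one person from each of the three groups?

485

Unrestricted: C(12,8) = 495 ways to pick any 8 of the 12.
Selections missing a whole group: no juniors → C(8,8) = 1; no sophomores → C(9,8) = 9; no seniors → C(7,8) = 0.
Add back selections omitting two groups (i.e. drawn from a single group): C(4,8) + C(3,8) + C(5,8) = 0.
By inclusion–exclusion: 495 − 10 + 0 = 485.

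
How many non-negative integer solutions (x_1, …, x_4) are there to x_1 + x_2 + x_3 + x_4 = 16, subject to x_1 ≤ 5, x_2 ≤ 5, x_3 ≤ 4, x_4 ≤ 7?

55

By stars and bars, unrestricted non-negative solutions to x_1+…+x_4 = 16 number C(16+3,3) = 969.
Subtract solutions that violate a single cap (substitute x_i' = x_i − (cap_i+1)): x_1 ≥ 6 gives C(13,3) = 286; x_2 ≥ 6 gives C(13,3) = 286; x_3 ≥ 5 gives C(14,3) = 364; x_4 ≥ 8 gives C(11,3) = 165. Together 1101.
Add back pairs where two caps are both exceeded: 35 + 56 + 10 + 56 + 10 + 20 = 187.
By inclusion–exclusion the count is 969 − 1101 + 187 = 55.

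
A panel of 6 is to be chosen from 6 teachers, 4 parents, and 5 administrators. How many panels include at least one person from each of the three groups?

4250

Total 6-person selections from all 15: C(15,6) = 5005.
Selections missing a whole group: no teachers → C(9,6) = 84; no parents → C(11,6) = 462; no administrators → C(10,6) = 210.
Add back selections omitting two groups (i.e. drawn from a single group): C(6,6) + C(4,6) + C(5,6) = 1.
By inclusion–exclusion: 5005 − 756 + 1 = 4250.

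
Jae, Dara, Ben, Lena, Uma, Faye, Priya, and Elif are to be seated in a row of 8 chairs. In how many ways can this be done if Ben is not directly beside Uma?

Of the 8! = 40320 arrangements, those with Ben and Uma adjacent number 2 × 7! = 10080 (treat the pair as a block with 2 internal orders).
Complementary counting: 40320 − 10080 = 30240.

30240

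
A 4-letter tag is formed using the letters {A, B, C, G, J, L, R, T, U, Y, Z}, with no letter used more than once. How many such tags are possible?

This is a permutation of 4 out of 11: P(11,4) = 11!/7!.
That product is 11 × 10 × 9 × 8 = 7920.

7920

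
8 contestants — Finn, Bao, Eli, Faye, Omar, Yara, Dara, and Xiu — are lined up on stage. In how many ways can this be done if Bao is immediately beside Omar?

10080

Glue Bao and Omar into one block (2 internal orders), leaving 7 units to arrange in a row.
That gives 2 × 7! = 2 × 5040 = 10080.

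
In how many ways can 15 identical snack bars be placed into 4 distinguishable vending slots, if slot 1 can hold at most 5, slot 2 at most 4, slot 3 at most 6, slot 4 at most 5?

55

By stars and bars, unrestricted non-negative solutions to x_1+…+x_4 = 15 number C(15+3,3) = 816.
Subtract solutions that violate a single cap (substitute x_i' = x_i − (cap_i+1)): x_1 ≥ 6 gives C(12,3) = 220; x_2 ≥ 5 gives C(13,3) = 286; x_3 ≥ 7 gives C(11,3) = 165; x_4 ≥ 6 gives C(12,3) = 220. Together 891.
Add back pairs where two caps are both exceeded: 35 + 10 + 20 + 20 + 35 + 10 = 130.
By inclusion–exclusion the count is 816 − 891 + 130 = 55.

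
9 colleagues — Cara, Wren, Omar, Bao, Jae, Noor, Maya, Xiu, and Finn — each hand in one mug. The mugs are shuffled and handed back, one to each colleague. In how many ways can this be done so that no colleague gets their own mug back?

Count assignments avoiding every fixed point. For any j of the 9 colleagues fixed to their own mug, the other 9−j can be arranged in (9−j)! ways.
By inclusion–exclusion this is Σ_{j=0}^{9} (−1)^j C(9,j)·(9−j)!.
Computing: 362880 − 362880 + 181440 − 60480 + 15120 − 3024 + 504 − 72 + 9 − 1 = 133496.

133496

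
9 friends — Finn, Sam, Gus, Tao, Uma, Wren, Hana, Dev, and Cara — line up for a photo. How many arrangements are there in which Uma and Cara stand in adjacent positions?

80640

Place the 7 others and the Uma-Cara pair as 8 objects in a line; the pair has 2 internal arrangements.
So the count is 2·(8)! = 80640.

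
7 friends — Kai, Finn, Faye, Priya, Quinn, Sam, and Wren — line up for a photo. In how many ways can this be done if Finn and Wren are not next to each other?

3600

There are 7! = 5040 arrangements in all. If Finn and Wren are adjacent, merging them into one block gives 2·(6)! = 1440 arrangements.
Complementary counting: 5040 − 1440 = 3600.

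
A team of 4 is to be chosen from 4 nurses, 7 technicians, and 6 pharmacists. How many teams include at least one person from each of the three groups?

1176

With no constraint there are C(17,4) = 2380 possible selections.
Subtract selections that omit an entire group: no nurses → C(13,4) = 715; no technicians → C(10,4) = 210; no pharmacists → C(11,4) = 330.
Add back selections omitting two groups (i.e. drawn from a single group): C(4,4) + C(7,4) + C(6,4) = 51.
By inclusion–exclusion: 2380 − 1255 + 51 = 1176.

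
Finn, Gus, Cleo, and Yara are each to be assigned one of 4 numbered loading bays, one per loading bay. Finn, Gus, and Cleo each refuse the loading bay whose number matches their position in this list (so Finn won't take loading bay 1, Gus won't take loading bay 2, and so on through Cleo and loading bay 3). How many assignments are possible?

11

Let Aᵢ (for i ∈ {1, 2, 3}) be the placements that put person i in their forbidden loading bay. Any j of these fix j positions, leaving (4−j)! ways to fill the rest, and there are C(3,j) ways to pick which j.
By inclusion–exclusion, the number of valid placements is Σ_{j=0}^{3} (−1)^j C(3,j)·(4−j)!.
Computing: 24 − 18 + 6 − 1 = 11.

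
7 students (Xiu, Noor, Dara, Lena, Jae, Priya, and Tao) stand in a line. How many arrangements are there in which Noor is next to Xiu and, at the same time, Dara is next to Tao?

480

Treat {Noor,Xiu} as one block (2 orders) and {Dara,Tao} as another (2 orders).
That leaves 5 units to arrange: 2 × 2 × 5! = 4 × 120 = 480.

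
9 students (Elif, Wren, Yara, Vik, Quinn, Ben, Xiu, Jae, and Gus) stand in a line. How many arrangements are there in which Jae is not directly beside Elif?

282240

Of the 9! = 362880 arrangements, those with Jae and Elif adjacent number 2 × 8! = 80640 (treat the pair as a block with 2 internal orders).
Complementary counting: 362880 − 80640 = 282240.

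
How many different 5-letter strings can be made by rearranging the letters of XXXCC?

10

XXXCC has 5 letters with C appearing twice and X appearing 3 times.
The number of distinct arrangements is 5!/(3!·2!) = 120/12 = 10.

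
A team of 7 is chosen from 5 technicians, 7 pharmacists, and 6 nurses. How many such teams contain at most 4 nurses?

31416

Split by how many nurses are chosen (0 through 4).
Sum: C(6,0)·C(12,7) + C(6,1)·C(12,6) + C(6,2)·C(12,5) + C(6,3)·C(12,4) + C(6,4)·C(12,3) = 792 + 5544 + 11880 + 9900 + 3300 = 31416.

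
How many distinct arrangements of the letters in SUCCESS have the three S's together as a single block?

Treat the 3 copies of S as a single block. The multiset to arrange is then {SSS, C, C, E, U}, 5 items in all.
That gives (5)!/(2!) = 60 arrangements.

60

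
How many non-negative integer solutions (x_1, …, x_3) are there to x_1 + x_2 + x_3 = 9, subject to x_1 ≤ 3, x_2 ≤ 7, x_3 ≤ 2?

9

Ignoring the caps, the number of non-negative solutions to x_1+…+x_3 = 9 is C(11,2) = 55.
Subtract solutions that violate a single cap (substitute x_i' = x_i − (cap_i+1)): x_1 ≥ 4 gives C(7,2) = 21; x_2 ≥ 8 gives C(3,2) = 3; x_3 ≥ 3 gives C(8,2) = 28. Together 52.
Add back pairs where two caps are both exceeded: 0 + 6 + 0 = 6.
By inclusion–exclusion the count is 55 − 52 + 6 = 9.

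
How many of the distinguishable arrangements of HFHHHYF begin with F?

Fix F in the first position and arrange the remaining 6 letters.
Those 6 letters have H appearing 4 times, giving (6)!/(4!) = 30.

30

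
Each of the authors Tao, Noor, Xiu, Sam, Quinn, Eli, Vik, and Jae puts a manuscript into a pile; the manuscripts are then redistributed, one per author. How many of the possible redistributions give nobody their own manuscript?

14833

This is the derangement count D_8: permutations of 8 items with no fixed point.
By inclusion–exclusion this is Σ_{j=0}^{8} (−1)^j C(8,j)·(8−j)!.
Computing: 40320 − 40320 + 20160 − 6720 + 1680 − 336 + 56 − 8 + 1 = 14833.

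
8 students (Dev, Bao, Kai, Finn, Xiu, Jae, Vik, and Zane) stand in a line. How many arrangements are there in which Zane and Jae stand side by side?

Treat {Zane, Jae} as a single unit. There are 7 units to order, and the pair itself can be ordered 2 ways.
So the count is 2·(7)! = 10080.

10080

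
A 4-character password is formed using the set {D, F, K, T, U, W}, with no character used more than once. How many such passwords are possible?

360

With no repetition, fill the 4 characters in order: 6 choices, then 5, down to 3.
6 × 5 × 4 × 3 = 360.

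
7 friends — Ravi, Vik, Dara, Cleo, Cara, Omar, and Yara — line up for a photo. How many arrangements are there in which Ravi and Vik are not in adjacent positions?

3600

There are 7! = 5040 arrangements in all. If Ravi and Vik are adjacent, merging them into one block gives 2·(6)! = 1440 arrangements.
Complementary counting: 5040 − 1440 = 3600.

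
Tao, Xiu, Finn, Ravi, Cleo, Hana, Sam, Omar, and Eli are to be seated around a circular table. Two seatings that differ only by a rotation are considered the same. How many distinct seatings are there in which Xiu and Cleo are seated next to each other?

10080

Glue Xiu and Cleo into a block (2 internal orders). Seating 8 units around a circle gives (7)! arrangements.
So 2 × (7)! = 2 × 5040 = 10080.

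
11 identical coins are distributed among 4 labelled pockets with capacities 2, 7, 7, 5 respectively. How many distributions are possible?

115

Ignoring the caps, the number of non-negative solutions to x_1+…+x_4 = 11 is C(14,3) = 364.
Subtract solutions that violate a single cap (substitute x_i' = x_i − (cap_i+1)): x_1 ≥ 3 gives C(11,3) = 165; x_2 ≥ 8 gives C(6,3) = 20; x_3 ≥ 8 gives C(6,3) = 20; x_4 ≥ 6 gives C(8,3) = 56. Together 261.
Add back pairs where two caps are both exceeded: 1 + 1 + 10 + 0 + 0 + 0 = 12.
By inclusion–exclusion the count is 364 − 261 + 12 = 115.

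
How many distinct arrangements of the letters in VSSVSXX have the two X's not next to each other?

There are 7!/(3!·2!·2!) = 210 arrangements of VSSVSXX in total.
Arrangements with the X's together: treat XX as one letter, giving (6)!/(3!·2!) = 60.
Subtracting, 210 − 60 = 150 arrangements keep the X's apart.

150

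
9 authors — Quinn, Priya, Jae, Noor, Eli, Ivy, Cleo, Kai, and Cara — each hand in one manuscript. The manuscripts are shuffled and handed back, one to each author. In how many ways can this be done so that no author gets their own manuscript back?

133496

Count assignments avoiding every fixed point. For any j of the 9 authors fixed to their own manuscript, the other 9−j can be arranged in (9−j)! ways.
By inclusion–exclusion this is Σ_{j=0}^{9} (−1)^j C(9,j)·(9−j)!.
Computing: 362880 − 362880 + 181440 − 60480 + 15120 − 3024 + 504 − 72 + 9 − 1 = 133496.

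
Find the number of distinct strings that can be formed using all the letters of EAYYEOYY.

EAYYEOYY has 8 letters with E appearing twice and Y appearing 4 times.
The number of distinct arrangements is 8!/(4!·2!) = 40320/48 = 840.

840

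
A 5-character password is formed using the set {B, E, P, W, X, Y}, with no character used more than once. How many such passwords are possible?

720

Choose and order 5 of the 6 symbols: the first character has 6 options, the next 5, and so on down to 2.
That product is 6 × 5 × 4 × 3 × 2 = 720.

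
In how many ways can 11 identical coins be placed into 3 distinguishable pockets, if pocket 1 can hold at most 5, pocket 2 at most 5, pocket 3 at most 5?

15

By stars and bars, unrestricted non-negative solutions to x_1+…+x_3 = 11 number C(11+2,2) = 78.
Subtract solutions that violate a single cap (substitute x_i' = x_i − (cap_i+1)): x_1 ≥ 6 gives C(7,2) = 21; x_2 ≥ 6 gives C(7,2) = 21; x_3 ≥ 6 gives C(7,2) = 21. Together 63.
No two caps can be exceeded simultaneously, so the pair terms are all 0.
By inclusion–exclusion the count is 78 − 63 + 0 = 15.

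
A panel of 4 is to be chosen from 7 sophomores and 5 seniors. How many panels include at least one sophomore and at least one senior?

Unrestricted: C(12,4) = 495 ways to pick any 4 of the 12.
Selections missing a whole group: no sophomores → C(5,4) = 5; no seniors → C(7,4) = 35.
Both groups omitted at once is impossible, so 495 − 40 = 455.

455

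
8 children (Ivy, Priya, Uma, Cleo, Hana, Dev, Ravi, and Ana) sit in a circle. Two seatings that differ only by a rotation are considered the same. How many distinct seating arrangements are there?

5040

Seat Ivy anywhere (absorbing the rotational symmetry), then permute the other 7: (7)! = 5040.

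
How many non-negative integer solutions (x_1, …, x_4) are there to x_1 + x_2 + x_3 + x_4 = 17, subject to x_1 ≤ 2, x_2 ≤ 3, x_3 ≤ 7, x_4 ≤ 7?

10

By stars and bars, unrestricted non-negative solutions to x_1+…+x_4 = 17 number C(17+3,3) = 1140.
Subtract solutions that violate a single cap (substitute x_i' = x_i − (cap_i+1)): x_1 ≥ 3 gives C(17,3) = 680; x_2 ≥ 4 gives C(16,3) = 560; x_3 ≥ 8 gives C(12,3) = 220; x_4 ≥ 8 gives C(12,3) = 220. Together 1680.
Add back pairs where two caps are both exceeded: 286 + 84 + 84 + 56 + 56 + 4 = 570.
Subtract triples: 10 + 10 + 0 + 0 = 20.
By inclusion–exclusion the count is 1140 − 1680 + 570 − 20 = 10.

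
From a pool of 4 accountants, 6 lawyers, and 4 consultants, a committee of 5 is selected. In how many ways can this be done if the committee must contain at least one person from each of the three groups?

Unrestricted: C(14,5) = 2002 ways to pick any 5 of the 14.
Selections missing a whole group: no accountants → C(10,5) = 252; no lawyers → C(8,5) = 56; no consultants → C(10,5) = 252.
Add back selections omitting two groups (i.e. drawn from a single group): C(4,5) + C(6,5) + C(4,5) = 6.
By inclusion–exclusion: 2002 − 560 + 6 = 1448.

1448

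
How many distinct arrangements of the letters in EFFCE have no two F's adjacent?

18

Total arrangements of EFFCE: 5!/(2!·2!) = 30.
Arrangements with the F's together: treat FF as one letter, giving (4)!/(2!) = 12.
Subtracting, 30 − 12 = 18 arrangements keep the F's apart.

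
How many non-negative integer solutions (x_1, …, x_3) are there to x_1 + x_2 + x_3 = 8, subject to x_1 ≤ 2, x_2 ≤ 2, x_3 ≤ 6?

6

Ignoring the caps, the number of non-negative solutions to x_1+…+x_3 = 8 is C(10,2) = 45.
Subtract solutions that violate a single cap (substitute x_i' = x_i − (cap_i+1)): x_1 ≥ 3 gives C(7,2) = 21; x_2 ≥ 3 gives C(7,2) = 21; x_3 ≥ 7 gives C(3,2) = 3. Together 45.
Add back pairs where two caps are both exceeded: 6 + 0 + 0 = 6.
By inclusion–exclusion the count is 45 − 45 + 6 = 6.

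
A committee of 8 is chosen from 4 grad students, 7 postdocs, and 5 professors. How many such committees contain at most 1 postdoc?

261

Split by how many postdocs are chosen (0 through 1).
Sum: C(7,0)·C(9,8) + C(7,1)·C(9,7) = 9 + 252 = 261.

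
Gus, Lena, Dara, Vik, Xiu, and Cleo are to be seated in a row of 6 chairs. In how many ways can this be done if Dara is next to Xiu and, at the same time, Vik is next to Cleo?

Treat {Dara,Xiu} as one block (2 orders) and {Vik,Cleo} as another (2 orders).
That leaves 4 units to arrange: 2 × 2 × 4! = 4 × 24 = 96.

96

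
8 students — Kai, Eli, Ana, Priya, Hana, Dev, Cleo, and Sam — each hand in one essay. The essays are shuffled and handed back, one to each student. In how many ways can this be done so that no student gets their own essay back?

14833

This is the derangement count D_8: permutations of 8 items with no fixed point.
By inclusion–exclusion this is Σ_{j=0}^{8} (−1)^j C(8,j)·(8−j)!.
Computing: 40320 − 40320 + 20160 − 6720 + 1680 − 336 + 56 − 8 + 1 = 14833.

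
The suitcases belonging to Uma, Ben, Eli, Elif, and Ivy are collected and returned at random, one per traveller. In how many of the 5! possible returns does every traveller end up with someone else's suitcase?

44

Count assignments avoiding every fixed point. For any j of the 5 travellers fixed to their own suitcase, the other 5−j can be arranged in (5−j)! ways.
By inclusion–exclusion this is Σ_{j=0}^{5} (−1)^j C(5,j)·(5−j)!.
Computing: 120 − 120 + 60 − 20 + 5 − 1 = 44.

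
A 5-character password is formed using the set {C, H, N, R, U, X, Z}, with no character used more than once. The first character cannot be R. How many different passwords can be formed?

2160

The first character has 7−1 = 6 choices (anything except R).
The remaining 4 characters are filled from the other 6 symbols without repetition: 6 × 5 × 4 × 3 = 360.
Total: 6 × 360 = 2160.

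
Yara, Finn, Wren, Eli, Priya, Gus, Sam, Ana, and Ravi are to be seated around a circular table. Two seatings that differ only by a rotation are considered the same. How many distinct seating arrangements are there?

Around a circle, 9 distinct people have 9!/9 = (8)! = 40320 rotationally distinct seatings.

40320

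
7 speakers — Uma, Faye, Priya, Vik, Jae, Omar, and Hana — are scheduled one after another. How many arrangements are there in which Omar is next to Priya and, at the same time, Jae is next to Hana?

480

Treat {Omar,Priya} as one block (2 orders) and {Jae,Hana} as another (2 orders).
That leaves 5 units to arrange: 2 × 2 × 5! = 4 × 120 = 480.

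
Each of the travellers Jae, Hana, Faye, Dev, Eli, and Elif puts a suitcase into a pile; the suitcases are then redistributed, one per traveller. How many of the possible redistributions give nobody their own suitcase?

265

This is the derangement count D_6: permutations of 6 items with no fixed point.
By inclusion–exclusion this is Σ_{j=0}^{6} (−1)^j C(6,j)·(6−j)!.
Computing: 720 − 720 + 360 − 120 + 30 − 6 + 1 = 265.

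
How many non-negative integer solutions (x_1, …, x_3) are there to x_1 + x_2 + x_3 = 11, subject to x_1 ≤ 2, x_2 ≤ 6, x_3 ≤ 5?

6

Without the upper bounds there are C(13,2) = 78 ways to split 11 among 3 variables.
Subtract solutions that violate a single cap (substitute x_i' = x_i − (cap_i+1)): x_1 ≥ 3 gives C(10,2) = 45; x_2 ≥ 7 gives C(6,2) = 15; x_3 ≥ 6 gives C(7,2) = 21. Together 81.
Add back pairs where two caps are both exceeded: 3 + 6 + 0 = 9.
By inclusion–exclusion the count is 78 − 81 + 9 = 6.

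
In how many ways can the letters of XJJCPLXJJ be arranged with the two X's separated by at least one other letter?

5880

There are 9!/(4!·2!) = 7560 arrangements of XJJCPLXJJ in total.
Arrangements with the X's together: treat XX as one letter, giving (8)!/(4!) = 1680.
Hence 7560 − 1680 = 5880.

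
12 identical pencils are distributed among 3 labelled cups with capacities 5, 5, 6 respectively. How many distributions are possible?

15

Ignoring the caps, the number of non-negative solutions to x_1+…+x_3 = 12 is C(14,2) = 91.
Subtract solutions that violate a single cap (substitute x_i' = x_i − (cap_i+1)): x_1 ≥ 6 gives C(8,2) = 28; x_2 ≥ 6 gives C(8,2) = 28; x_3 ≥ 7 gives C(7,2) = 21. Together 77.
Add back pairs where two caps are both exceeded: 1 + 0 + 0 = 1.
By inclusion–exclusion the count is 91 − 77 + 1 = 15.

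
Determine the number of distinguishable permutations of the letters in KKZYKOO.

420

KKZYKOO has 7 letters with K appearing 3 times and O appearing twice.
The number of distinct arrangements is 7!/(3!·2!) = 5040/12 = 420.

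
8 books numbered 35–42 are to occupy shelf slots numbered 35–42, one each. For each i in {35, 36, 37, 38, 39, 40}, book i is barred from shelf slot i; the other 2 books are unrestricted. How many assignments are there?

18806

Let Aᵢ (for 35 ≤ i ≤ 40) be the placements that put book i in its forbidden shelf slot. Any j of these fix j positions, leaving (8−j)! ways to fill the rest, and there are C(6,j) ways to pick which j.
By inclusion–exclusion, the number of valid placements is Σ_{j=0}^{6} (−1)^j C(6,j)·(8−j)!.
Computing: 40320 − 30240 + 10800 − 2400 + 360 − 36 + 2 = 18806.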